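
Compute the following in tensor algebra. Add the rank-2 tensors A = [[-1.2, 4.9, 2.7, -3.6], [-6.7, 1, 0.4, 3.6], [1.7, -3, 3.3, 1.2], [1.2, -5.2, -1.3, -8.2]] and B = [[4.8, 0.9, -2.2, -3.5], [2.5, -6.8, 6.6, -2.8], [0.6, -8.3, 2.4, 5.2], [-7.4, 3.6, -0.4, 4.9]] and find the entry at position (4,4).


Tensor addition is component-wise: (A + B)_{ij} = A_{ij} + B_{ij}.
A_{44} = -8.2
B_{44} = 4.9
(A + B)_{44} = -8.2 + 4.9 = -3.3

-3.3


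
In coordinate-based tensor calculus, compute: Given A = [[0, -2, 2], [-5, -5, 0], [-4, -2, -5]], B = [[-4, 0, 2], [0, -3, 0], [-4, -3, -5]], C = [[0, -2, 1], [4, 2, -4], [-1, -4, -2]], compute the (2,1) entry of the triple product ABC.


(ABC)_{21} = sum_m (AB)_{2m} C_{m1}. First compute row 2 of AB.
(AB)_{21} = -5*-4 + -5*0 + 0*-4 = 20
(AB)_{22} = -5*0 + -5*-3 + 0*-3 = 15
(AB)_{23} = -5*2 + -5*0 + 0*-5 = -10
Now contract with column 1 of C:
(AB)_{21} * C_{11} = 20 * 0 = 0
(AB)_{22} * C_{21} = 15 * 4 = 60
(AB)_{23} * C_{31} = -10 * -1 = 10
(ABC)_{21} = 0 + 60 + 10 = 70

70


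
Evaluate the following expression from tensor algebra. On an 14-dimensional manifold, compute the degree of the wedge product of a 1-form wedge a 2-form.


The degree of a wedge product is the sum of the degrees of the individual forms.
Degrees: 1, 2
Total degree = 1 + 2 = 3

3


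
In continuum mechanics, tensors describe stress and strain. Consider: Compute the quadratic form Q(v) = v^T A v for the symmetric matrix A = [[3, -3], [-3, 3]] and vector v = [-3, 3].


First compute Av:
(Av)_1 = 3*-3 + -3*3 = -18
(Av)_2 = -3*-3 + 3*3 = 18
Av = [-18, 18]
Then v^T (Av) = -3*-18 + 3*18
= 54 + 54 = 108

108


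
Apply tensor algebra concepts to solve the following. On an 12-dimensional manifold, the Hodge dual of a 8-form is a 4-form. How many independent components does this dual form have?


The Hodge dual of a p-form on an n-dimensional manifold is an (n-p)-form.
n = 12, p = 8, so dual degree = 12 - 8 = 4
The number of components is C(n, n-p) = C(12, 4) = 495

495


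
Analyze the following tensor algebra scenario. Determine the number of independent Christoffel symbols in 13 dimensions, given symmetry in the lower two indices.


Christoffel symbols Gamma^k_{ij} are symmetric in i,j, so there are d * d(d+1)/2 independent symbols.
d = 13
d(d+1)/2 = 13 * 14 / 2 = 91
Total = 13 * 91 = 1183

1183


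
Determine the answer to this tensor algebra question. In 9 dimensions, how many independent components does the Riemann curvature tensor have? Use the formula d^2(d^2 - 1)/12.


The Riemann tensor in d dimensions has d^2(d^2 - 1)/12 independent components.
d = 9, so d^2 = 81
d^2 - 1 = 80
d^2(d^2 - 1) = 81 * 80 = 6480
Divide by 12: 6480 / 12 = 540

540


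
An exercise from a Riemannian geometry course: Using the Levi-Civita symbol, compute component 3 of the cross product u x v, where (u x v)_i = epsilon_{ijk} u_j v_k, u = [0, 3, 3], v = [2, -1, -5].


(u x v)_3 = sum_{j,k} epsilon_{3jk} u_j v_k. Only permutations of (1,2,3) contribute; the two non-zero terms are:
eps_{312} u_1 v_2 = 1 * 0 * -1 = 0
eps_{321} u_2 v_1 = -1 * 3 * 2 = -6
(u x v)_3 = -6

-6


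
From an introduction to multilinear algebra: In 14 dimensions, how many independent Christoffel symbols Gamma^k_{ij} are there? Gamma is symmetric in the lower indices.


Christoffel symbols Gamma^k_{ij} are symmetric in i,j, so there are d * d(d+1)/2 independent symbols.
d = 14
d(d+1)/2 = 14 * 15 / 2 = 105
Total = 14 * 105 = 1470

1470


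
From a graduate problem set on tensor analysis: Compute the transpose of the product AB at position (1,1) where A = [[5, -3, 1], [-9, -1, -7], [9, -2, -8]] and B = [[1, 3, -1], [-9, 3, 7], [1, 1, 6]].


(AB)^T_{ij} = (AB)_{ji} = sum_k A_{jk} B_{ki}.
For i=1, j=1 we need (AB)_{11}:
A_{11} * B_{11} = 5 * 1 = 5
A_{12} * B_{21} = -3 * -9 = 27
A_{13} * B_{31} = 1 * 1 = 1
Sum = 5 + 27 + 1 = 33

33


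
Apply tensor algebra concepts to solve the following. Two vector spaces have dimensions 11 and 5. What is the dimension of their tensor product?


The dimension of a tensor product is the product of dimensions.
dim(V) = 11, dim(W) = 5
dim(V (x) W) = 11 * 5 = 55

55


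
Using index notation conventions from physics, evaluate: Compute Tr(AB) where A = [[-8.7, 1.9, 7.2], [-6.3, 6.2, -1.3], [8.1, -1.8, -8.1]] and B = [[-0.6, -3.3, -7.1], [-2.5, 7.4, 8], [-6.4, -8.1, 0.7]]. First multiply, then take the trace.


Tr(AB) = sum_i (AB)_{ii} where (AB)_{ii} = sum_k A_{ik} B_{ki}.
(AB)_{11} = -8.7*-0.6 + 1.9*-2.5 + 7.2*-6.4 = -45.61
(AB)_{22} = -6.3*-3.3 + 6.2*7.4 + -1.3*-8.1 = 77.2
(AB)_{33} = 8.1*-7.1 + -1.8*8 + -8.1*0.7 = -77.58
Tr(AB) = -45.61 + 77.2 + -77.58 = -45.99

-45.99


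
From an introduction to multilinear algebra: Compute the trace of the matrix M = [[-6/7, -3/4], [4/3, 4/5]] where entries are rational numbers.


The trace is the sum of diagonal entries.
Diagonal: M[1,1] = -6/7, M[2,2] = 4/5
Tr(M) = -6/7 + 4/5
Computing step by step:
After adding M[1,1]: -6/7
After adding M[2,2]: -2/35
Tr(M) = -2/35

-2/35


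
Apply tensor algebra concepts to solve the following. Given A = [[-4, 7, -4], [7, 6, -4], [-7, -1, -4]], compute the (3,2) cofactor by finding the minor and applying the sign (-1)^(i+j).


To find cofactor C_{32}, delete row 3 and column 2.
The resulting 2x2 submatrix is: [[-4, -4], [7, -4]]
Minor M_{32} = -4*-4 - -4*7
  = 16 - -28 = 44
Sign = (-1)^(3+2) = (-1)^5 = -1
Cofactor C_{32} = -1 * 44 = -44

-44


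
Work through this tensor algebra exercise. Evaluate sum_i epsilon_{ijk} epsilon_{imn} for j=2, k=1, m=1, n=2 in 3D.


Using the identity: epsilon_{ijk} epsilon_{imn} = delta_{jm} delta_{kn} - delta_{jn} delta_{km}.
delta_{21} = 0
delta_{12} = 0
delta_{22} = 1
delta_{11} = 1
Result = 0 * 0 - 1 * 1 = 0 - 1 = -1

-1


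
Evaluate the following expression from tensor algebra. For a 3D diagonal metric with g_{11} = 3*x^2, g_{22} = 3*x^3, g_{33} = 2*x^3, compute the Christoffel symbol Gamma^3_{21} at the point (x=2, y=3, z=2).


For a diagonal metric, Gamma^k_{ij} = (1/2) g^{kk} (dg_{ik}/dx_j + dg_{jk}/dx_i - dg_{ij}/dx_k).
The metric is diagonal, so g_{ab} = 0 for a != b.
At the given point: g_{11} = 12, g_{22} = 24, g_{33} = 16
g^{33} = 1/16
dg_{23}/dx_1 = 0 (off-diagonal)
dg_{13}/dx_2 = 0 (off-diagonal)
dg_{21}/dx_3 = 0 (off-diagonal)
Numerator = 0 + 0 - 0 = 0
Gamma^3_{21} = 0 / (2 * 16) = 0

0


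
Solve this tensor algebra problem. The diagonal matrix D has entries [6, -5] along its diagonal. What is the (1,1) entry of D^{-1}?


For a diagonal matrix, the inverse has entries (D^{-1})_{ii} = 1/d_{ii}.
The diagonal entries are: d_{11} = 6, d_{22} = -5
We need (D^{-1})_{11} = 1/d_{11} = 1/6 = 1/6

1/6


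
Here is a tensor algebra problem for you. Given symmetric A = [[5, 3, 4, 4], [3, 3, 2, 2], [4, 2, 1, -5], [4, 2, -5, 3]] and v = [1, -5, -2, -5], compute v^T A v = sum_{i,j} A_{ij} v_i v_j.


First compute Av:
(Av)_1 = 5*1 + 3*-5 + 4*-2 + 4*-5 = -38
(Av)_2 = 3*1 + 3*-5 + 2*-2 + 2*-5 = -26
(Av)_3 = 4*1 + 2*-5 + 1*-2 + -5*-5 = 17
(Av)_4 = 4*1 + 2*-5 + -5*-2 + 3*-5 = -11
Av = [-38, -26, 17, -11]
Then v^T (Av) = 1*-38 + -5*-26 + -2*17 + -5*-11
= -38 + 130 + -34 + 55 = 113

113


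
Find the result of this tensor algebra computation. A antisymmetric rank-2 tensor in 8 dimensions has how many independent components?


A antisymmetric rank-2 tensor in d dimensions has d(d-1)/2 independent components.
d = 8
d(d-1)/2 = 8 * 7 / 2 = 56 / 2 = 28

28


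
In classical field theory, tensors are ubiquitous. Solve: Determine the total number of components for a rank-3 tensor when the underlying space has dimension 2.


The number of components of a rank-r tensor in d dimensions is d^r.
Here d = 2 and r = 3.
2^3 = 8

8


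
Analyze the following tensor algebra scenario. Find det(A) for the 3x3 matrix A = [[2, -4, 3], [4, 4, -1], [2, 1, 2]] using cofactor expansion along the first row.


Expanding along the first row, det(A) = a11*M_11 - a12*M_12 + a13*M_13, where M_1j is the (1,j) minor.
Minor M_11 = 4*2 - -1*1 = 9
Minor M_12 = 4*2 - -1*2 = 10
Minor M_13 = 4*1 - 4*2 = -4
det = 2*(9) - -4*(10) + 3*(-4)
    = 18 - -40 + -12
    = 46

46


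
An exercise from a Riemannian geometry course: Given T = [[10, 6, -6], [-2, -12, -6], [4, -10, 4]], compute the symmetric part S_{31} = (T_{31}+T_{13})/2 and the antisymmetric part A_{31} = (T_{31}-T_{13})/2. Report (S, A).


T_{31} = 4
T_{13} = -6
S_{31} = (4 + -6)/2 = -2/2 = -1
A_{31} = (4 - -6)/2 = 10/2 = 5
Check: S + A = -1 + 5 = 4 = T_{31}.

(-1, 5)


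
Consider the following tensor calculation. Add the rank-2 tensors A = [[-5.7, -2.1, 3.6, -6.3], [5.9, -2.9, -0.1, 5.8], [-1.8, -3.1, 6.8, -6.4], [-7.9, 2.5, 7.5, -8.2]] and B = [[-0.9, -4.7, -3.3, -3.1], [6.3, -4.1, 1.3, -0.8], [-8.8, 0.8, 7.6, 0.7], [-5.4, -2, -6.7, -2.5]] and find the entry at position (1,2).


Tensor addition is component-wise: (A + B)_{ij} = A_{ij} + B_{ij}.
A_{12} = -2.1
B_{12} = -4.7
(A + B)_{12} = -2.1 + -4.7 = -6.8

-6.8


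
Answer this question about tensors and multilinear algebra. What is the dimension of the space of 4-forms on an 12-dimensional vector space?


The dimension of the space of p-forms on an n-dimensional space is C(n, p).
n = 12, p = 4
C(12, 4) = 12! / (4! * 8!) = 495

495


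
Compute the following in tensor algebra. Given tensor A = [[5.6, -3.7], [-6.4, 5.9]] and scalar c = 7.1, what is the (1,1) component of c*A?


Scalar multiplication: (cA)_{ij} = c * A_{ij}.
c = 7.1
A_{11} = 5.6
(cA)_{11} = 7.1 * 5.6 = 39.76

39.76


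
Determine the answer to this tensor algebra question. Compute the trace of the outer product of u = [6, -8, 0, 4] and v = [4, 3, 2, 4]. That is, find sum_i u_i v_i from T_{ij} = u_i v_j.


The outer product gives T_{ij} = u_i v_j.
The trace (contraction) is Tr(T) = sum_i T_{ii} = sum_i u_i v_i.
Diagonal entries:
T_{11} = u_1 * v_1 = 6 * 4 = 24
T_{22} = u_2 * v_2 = -8 * 3 = -24
T_{33} = u_3 * v_3 = 0 * 2 = 0
T_{44} = u_4 * v_4 = 4 * 4 = 16
Tr(T) = 24 + -24 + 0 + 16 = 16

16


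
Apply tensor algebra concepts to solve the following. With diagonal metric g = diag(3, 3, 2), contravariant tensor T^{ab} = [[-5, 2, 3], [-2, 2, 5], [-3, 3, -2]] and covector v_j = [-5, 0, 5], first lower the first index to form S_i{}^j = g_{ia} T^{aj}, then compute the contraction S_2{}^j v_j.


Step 1: lower the first index. For a diagonal metric, g_{ia} T^{aj} = g_{ii} T^{ij} (no sum on i).
g_{22} = 3
S_2{}^1 = 3 * T^{21} = 3 * -2 = -6
S_2{}^2 = 3 * T^{22} = 3 * 2 = 6
S_2{}^3 = 3 * T^{23} = 3 * 5 = 15
Step 2: contract S_2{}^j with v_j.
S_2{}^1 * v_1 = -6 * -5 = 30
S_2{}^2 * v_2 = 6 * 0 = 0
S_2{}^3 * v_3 = 15 * 5 = 75
Result = 30 + 0 + 75 = 105

105


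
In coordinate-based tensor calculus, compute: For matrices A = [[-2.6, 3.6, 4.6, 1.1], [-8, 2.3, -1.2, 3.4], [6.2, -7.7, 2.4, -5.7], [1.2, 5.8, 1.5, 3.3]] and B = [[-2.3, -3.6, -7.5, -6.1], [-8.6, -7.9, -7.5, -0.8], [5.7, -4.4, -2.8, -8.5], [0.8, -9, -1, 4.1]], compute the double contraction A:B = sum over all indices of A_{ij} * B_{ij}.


A:B = sum over all i,j of A_{ij} * B_{ij}.
Row 1: -2.6*-2.3=5.98, 3.6*-3.6=-12.96, 4.6*-7.5=-34.5, 1.1*-6.1=-6.71 => row sum = -48.19
Row 2: -8*-8.6=68.8, 2.3*-7.9=-18.17, -1.2*-7.5=9, 3.4*-0.8=-2.72 => row sum = 56.91
Row 3: 6.2*5.7=35.34, -7.7*-4.4=33.88, 2.4*-2.8=-6.72, -5.7*-8.5=48.45 => row sum = 110.95
Row 4: 1.2*0.8=0.96, 5.8*-9=-52.2, 1.5*-1=-1.5, 3.3*4.1=13.53 => row sum = -39.21
Total = -48.19 + 56.91 + 110.95 + -39.21 = 80.46

80.46


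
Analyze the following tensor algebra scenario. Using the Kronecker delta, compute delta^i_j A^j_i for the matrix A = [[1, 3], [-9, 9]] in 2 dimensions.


The contraction (trace) of a rank-2 tensor is the sum of its diagonal elements.
Diagonal entries: A[1,1] = 1, A[2,2] = 9
Tr(A) = 1 + 9 = 10

10


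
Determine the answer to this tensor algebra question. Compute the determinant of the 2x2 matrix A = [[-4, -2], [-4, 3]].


For a 2x2 matrix [[a, b], [c, d]], det = a*d - b*c.
a = -4, b = -2, c = -4, d = 3
a*d = -4 * 3 = -12
b*c = -2 * -4 = 8
det = -12 - 8 = -20

-20


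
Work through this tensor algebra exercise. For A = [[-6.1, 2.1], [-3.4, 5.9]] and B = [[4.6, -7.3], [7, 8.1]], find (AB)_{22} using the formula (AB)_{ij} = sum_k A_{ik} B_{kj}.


(AB)_{ij} = sum_k A_{ik} B_{kj}.
For i=2, j=2:
A_{21} * B_{12} = -3.4 * -7.3 = 24.82
A_{22} * B_{22} = 5.9 * 8.1 = 47.79
Sum = 24.82 + 47.79 = 72.61

72.61


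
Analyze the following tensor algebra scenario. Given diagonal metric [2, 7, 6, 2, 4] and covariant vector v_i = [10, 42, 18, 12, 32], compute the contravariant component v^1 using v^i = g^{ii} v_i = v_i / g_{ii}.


To raise an index with a diagonal metric: v^i = v_i / g_{ii}.
For index 1: v_1 = 10, g_{11} = 2
v^1 = 10 / 2 = 5

5


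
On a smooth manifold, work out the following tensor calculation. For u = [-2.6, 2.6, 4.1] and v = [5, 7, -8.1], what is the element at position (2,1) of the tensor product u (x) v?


The outer product entry T_{ij} = u_i * v_j.
We need i=2, j=1.
u_2 = 2.6, v_1 = 5
T_{2,1} = 2.6 * 5 = 13

13


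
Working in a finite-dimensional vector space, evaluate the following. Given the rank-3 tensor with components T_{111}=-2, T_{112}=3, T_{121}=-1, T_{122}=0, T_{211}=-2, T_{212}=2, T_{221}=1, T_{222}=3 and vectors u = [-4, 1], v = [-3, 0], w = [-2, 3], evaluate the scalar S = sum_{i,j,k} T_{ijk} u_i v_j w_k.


S = sum over i,j,k of T_{ijk} u_i v_j w_k. Expanding all 8 terms:
T_{111}*u_1*v_1*w_1 = -2*-4*-3*-2 = 48  (running total: 48)
T_{112}*u_1*v_1*w_2 = 3*-4*-3*3 = 108  (running total: 156)
T_{121}*u_1*v_2*w_1 = -1*-4*0*-2 = 0  (running total: 156)
T_{122}*u_1*v_2*w_2 = 0*-4*0*3 = 0  (running total: 156)
T_{211}*u_2*v_1*w_1 = -2*1*-3*-2 = -12  (running total: 144)
T_{212}*u_2*v_1*w_2 = 2*1*-3*3 = -18  (running total: 126)
T_{221}*u_2*v_2*w_1 = 1*1*0*-2 = 0  (running total: 126)
T_{222}*u_2*v_2*w_2 = 3*1*0*3 = 0  (running total: 126)
S = 126

126


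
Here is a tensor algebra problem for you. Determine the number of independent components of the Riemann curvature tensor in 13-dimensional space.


The Riemann tensor in d dimensions has d^2(d^2 - 1)/12 independent components.
d = 13, so d^2 = 169
d^2 - 1 = 168
d^2(d^2 - 1) = 169 * 168 = 28392
Divide by 12: 28392 / 12 = 2366

2366


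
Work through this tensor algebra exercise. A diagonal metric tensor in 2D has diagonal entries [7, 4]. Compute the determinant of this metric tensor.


For a diagonal metric, the determinant is the product of diagonal entries.
Diagonal entries: 7, 4
det(g) = 7 * 4 = 28

28


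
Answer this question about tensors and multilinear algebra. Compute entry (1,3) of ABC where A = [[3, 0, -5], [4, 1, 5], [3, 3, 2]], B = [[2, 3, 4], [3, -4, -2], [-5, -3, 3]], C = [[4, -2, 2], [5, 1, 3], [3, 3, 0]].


(ABC)_{13} = sum_m (AB)_{1m} C_{m3}. First compute row 1 of AB.
(AB)_{11} = 3*2 + 0*3 + -5*-5 = 31
(AB)_{12} = 3*3 + 0*-4 + -5*-3 = 24
(AB)_{13} = 3*4 + 0*-2 + -5*3 = -3
Now contract with column 3 of C:
(AB)_{11} * C_{13} = 31 * 2 = 62
(AB)_{12} * C_{23} = 24 * 3 = 72
(AB)_{13} * C_{33} = -3 * 0 = 0
(ABC)_{13} = 62 + 72 + 0 = 134

134


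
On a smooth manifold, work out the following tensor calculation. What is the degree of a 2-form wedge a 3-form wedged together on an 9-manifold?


The degree of a wedge product is the sum of the degrees of the individual forms.
Degrees: 2, 3
Total degree = 2 + 3 = 5

5


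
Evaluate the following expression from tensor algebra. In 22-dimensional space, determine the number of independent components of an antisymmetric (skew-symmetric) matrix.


An antisymmetric rank-2 tensor satisfies A_{ij} = -A_{ji}, so diagonal entries are zero.
The independent components are the upper-triangular entries: C(n, 2) = n(n-1)/2.
n = 22
C(22, 2) = 22 * 21 / 2 = 462 / 2 = 231

231


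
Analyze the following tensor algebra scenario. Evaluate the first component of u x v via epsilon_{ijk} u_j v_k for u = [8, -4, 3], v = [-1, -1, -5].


(u x v)_1 = sum_{j,k} epsilon_{1jk} u_j v_k. Only permutations of (1,2,3) contribute; the two non-zero terms are:
eps_{123} u_2 v_3 = 1 * -4 * -5 = 20
eps_{132} u_3 v_2 = -1 * 3 * -1 = 3
(u x v)_1 = 23

23


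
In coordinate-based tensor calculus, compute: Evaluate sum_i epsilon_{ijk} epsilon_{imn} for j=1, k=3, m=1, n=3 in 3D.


Using the identity: epsilon_{ijk} epsilon_{imn} = delta_{jm} delta_{kn} - delta_{jn} delta_{km}.
delta_{11} = 1
delta_{33} = 1
delta_{13} = 0
delta_{31} = 0
Result = 1 * 1 - 0 * 0 = 1 - 0 = 1

1


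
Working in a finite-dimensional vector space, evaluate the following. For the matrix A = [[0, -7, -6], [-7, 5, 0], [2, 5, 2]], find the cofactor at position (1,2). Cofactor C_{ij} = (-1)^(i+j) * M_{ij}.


To find cofactor C_{12}, delete row 1 and column 2.
The resulting 2x2 submatrix is: [[-7, 0], [2, 2]]
Minor M_{12} = -7*2 - 0*2
  = -14 - 0 = -14
Sign = (-1)^(1+2) = (-1)^3 = -1
Cofactor C_{12} = -1 * -14 = 14

14


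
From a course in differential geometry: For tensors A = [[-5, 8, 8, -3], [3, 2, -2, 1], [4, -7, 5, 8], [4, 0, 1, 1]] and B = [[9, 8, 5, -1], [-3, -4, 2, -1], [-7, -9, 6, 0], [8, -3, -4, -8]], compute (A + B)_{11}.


Tensor addition is component-wise: (A + B)_{ij} = A_{ij} + B_{ij}.
A_{11} = -5
B_{11} = 9
(A + B)_{11} = -5 + 9 = 4

4


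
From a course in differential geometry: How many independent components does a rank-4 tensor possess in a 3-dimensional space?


The number of components of a rank-r tensor in d dimensions is d^r.
Here d = 3 and r = 4.
3^4 = 81

81


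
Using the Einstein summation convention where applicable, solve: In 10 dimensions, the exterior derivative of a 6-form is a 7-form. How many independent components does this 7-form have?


The exterior derivative of a p-form is a (p+1)-form.
Its number of independent components is C(n, p+1).
n = 10, p+1 = 7
C(10, 7) = 120

120


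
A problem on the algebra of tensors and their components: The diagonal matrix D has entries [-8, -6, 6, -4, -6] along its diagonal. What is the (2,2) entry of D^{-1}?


For a diagonal matrix, the inverse has entries (D^{-1})_{ii} = 1/d_{ii}.
The diagonal entries are: d_{11} = -8, d_{22} = -6, d_{33} = 6, d_{44} = -4, d_{55} = -6
We need (D^{-1})_{22} = 1/d_{22} = 1/-6 = -1/6

-1/6


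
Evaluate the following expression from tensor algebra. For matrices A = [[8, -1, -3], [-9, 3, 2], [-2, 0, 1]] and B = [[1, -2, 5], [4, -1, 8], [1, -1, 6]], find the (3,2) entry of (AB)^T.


(AB)^T_{ij} = (AB)_{ji} = sum_k A_{jk} B_{ki}.
For i=3, j=2 we need (AB)_{23}:
A_{21} * B_{13} = -9 * 5 = -45
A_{22} * B_{23} = 3 * 8 = 24
A_{23} * B_{33} = 2 * 6 = 12
Sum = -45 + 24 + 12 = -9

-9


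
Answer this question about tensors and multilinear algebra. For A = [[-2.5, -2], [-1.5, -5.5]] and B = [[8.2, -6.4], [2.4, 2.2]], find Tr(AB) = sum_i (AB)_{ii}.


Tr(AB) = sum_i (AB)_{ii} where (AB)_{ii} = sum_k A_{ik} B_{ki}.
(AB)_{11} = -2.5*8.2 + -2*2.4 = -25.3
(AB)_{22} = -1.5*-6.4 + -5.5*2.2 = -2.5
Tr(AB) = -25.3 + -2.5 = -27.8

-27.8


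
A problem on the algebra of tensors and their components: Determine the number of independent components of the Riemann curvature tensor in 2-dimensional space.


The Riemann tensor in d dimensions has d^2(d^2 - 1)/12 independent components.
d = 2, so d^2 = 4
d^2 - 1 = 3
d^2(d^2 - 1) = 4 * 3 = 12
Divide by 12: 12 / 12 = 1

1


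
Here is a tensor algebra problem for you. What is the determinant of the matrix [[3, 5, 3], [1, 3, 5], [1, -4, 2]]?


Expanding along the first row, det(A) = a11*M_11 - a12*M_12 + a13*M_13, where M_1j is the (1,j) minor.
Minor M_11 = 3*2 - 5*-4 = 26
Minor M_12 = 1*2 - 5*1 = -3
Minor M_13 = 1*-4 - 3*1 = -7
det = 3*(26) - 5*(-3) + 3*(-7)
    = 78 - -15 + -21
    = 72

72


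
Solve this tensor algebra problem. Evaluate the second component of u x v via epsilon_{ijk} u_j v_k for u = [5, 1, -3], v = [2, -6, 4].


(u x v)_2 = sum_{j,k} epsilon_{2jk} u_j v_k. Only permutations of (1,2,3) contribute; the two non-zero terms are:
eps_{213} u_1 v_3 = -1 * 5 * 4 = -20
eps_{231} u_3 v_1 = 1 * -3 * 2 = -6
(u x v)_2 = -26

-26


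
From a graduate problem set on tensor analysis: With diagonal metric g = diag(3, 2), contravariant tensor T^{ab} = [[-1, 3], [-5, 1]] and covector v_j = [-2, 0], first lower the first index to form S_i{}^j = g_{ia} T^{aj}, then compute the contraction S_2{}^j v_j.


Step 1: lower the first index. For a diagonal metric, g_{ia} T^{aj} = g_{ii} T^{ij} (no sum on i).
g_{22} = 2
S_2{}^1 = 2 * T^{21} = 2 * -5 = -10
S_2{}^2 = 2 * T^{22} = 2 * 1 = 2
Step 2: contract S_2{}^j with v_j.
S_2{}^1 * v_1 = -10 * -2 = 20
S_2{}^2 * v_2 = 2 * 0 = 0
Result = 20 + 0 = 20

20


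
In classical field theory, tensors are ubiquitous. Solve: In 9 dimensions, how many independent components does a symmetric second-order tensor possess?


A symmetric rank-2 tensor in d dimensions has d(d+1)/2 independent components.
d = 9
d(d+1)/2 = 9 * 10 / 2 = 90 / 2 = 45

45


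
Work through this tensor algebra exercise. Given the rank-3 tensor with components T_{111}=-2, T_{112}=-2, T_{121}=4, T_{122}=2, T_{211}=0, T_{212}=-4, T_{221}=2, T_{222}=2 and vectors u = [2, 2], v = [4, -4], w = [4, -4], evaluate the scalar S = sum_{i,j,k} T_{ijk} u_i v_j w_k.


S = sum over i,j,k of T_{ijk} u_i v_j w_k. Expanding all 8 terms:
T_{111}*u_1*v_1*w_1 = -2*2*4*4 = -64  (running total: -64)
T_{112}*u_1*v_1*w_2 = -2*2*4*-4 = 64  (running total: 0)
T_{121}*u_1*v_2*w_1 = 4*2*-4*4 = -128  (running total: -128)
T_{122}*u_1*v_2*w_2 = 2*2*-4*-4 = 64  (running total: -64)
T_{211}*u_2*v_1*w_1 = 0*2*4*4 = 0  (running total: -64)
T_{212}*u_2*v_1*w_2 = -4*2*4*-4 = 128  (running total: 64)
T_{221}*u_2*v_2*w_1 = 2*2*-4*4 = -64  (running total: 0)
T_{222}*u_2*v_2*w_2 = 2*2*-4*-4 = 64  (running total: 64)
S = 64

64


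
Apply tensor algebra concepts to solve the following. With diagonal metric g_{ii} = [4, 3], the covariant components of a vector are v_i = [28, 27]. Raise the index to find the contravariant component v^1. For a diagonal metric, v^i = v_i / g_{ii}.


To raise an index with a diagonal metric: v^i = v_i / g_{ii}.
For index 1: v_1 = 28, g_{11} = 4
v^1 = 28 / 4 = 7

7


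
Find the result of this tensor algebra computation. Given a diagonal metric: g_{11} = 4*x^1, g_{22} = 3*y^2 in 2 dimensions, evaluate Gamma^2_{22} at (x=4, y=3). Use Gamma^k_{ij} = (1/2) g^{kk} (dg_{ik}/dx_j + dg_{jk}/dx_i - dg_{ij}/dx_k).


For a diagonal metric, Gamma^k_{ij} = (1/2) g^{kk} (dg_{ik}/dx_j + dg_{jk}/dx_i - dg_{ij}/dx_k).
The metric is diagonal, so g_{ab} = 0 for a != b.
At the given point: g_{11} = 16, g_{22} = 27
g^{22} = 1/27
dg_{22}/dx_2 = dg_{22}/dx_2 = 18
dg_{22}/dx_2 = dg_{22}/dx_2 = 18
dg_{22}/dx_2 = dg_{22}/dx_2 = 18
Numerator = 18 + 18 - 18 = 18
Gamma^2_{22} = 18 / (2 * 27) = 1/3

1/3


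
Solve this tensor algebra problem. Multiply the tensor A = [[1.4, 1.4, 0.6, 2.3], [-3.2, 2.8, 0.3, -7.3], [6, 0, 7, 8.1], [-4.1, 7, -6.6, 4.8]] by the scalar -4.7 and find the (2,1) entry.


Scalar multiplication: (cA)_{ij} = c * A_{ij}.
c = -4.7
A_{21} = -3.2
(cA)_{21} = -4.7 * -3.2 = 15.04

15.04


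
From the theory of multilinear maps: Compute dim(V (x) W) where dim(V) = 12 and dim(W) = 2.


The dimension of a tensor product is the product of dimensions.
dim(V) = 12, dim(W) = 2
dim(V (x) W) = 12 * 2 = 24

24


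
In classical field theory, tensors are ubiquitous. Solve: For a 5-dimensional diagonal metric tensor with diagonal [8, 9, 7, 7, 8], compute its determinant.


For a diagonal metric, the determinant is the product of diagonal entries.
Diagonal entries: 8, 9, 7, 7, 8
det(g) = 8 * 9 * 7 * 7 * 8 = 28224

28224


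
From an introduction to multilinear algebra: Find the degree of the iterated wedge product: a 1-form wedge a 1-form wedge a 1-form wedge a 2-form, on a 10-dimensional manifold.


The degree of a wedge product is the sum of the degrees of the individual forms.
Degrees: 1, 1, 1, 2
Total degree = 1 + 1 + 1 + 2 = 5

5


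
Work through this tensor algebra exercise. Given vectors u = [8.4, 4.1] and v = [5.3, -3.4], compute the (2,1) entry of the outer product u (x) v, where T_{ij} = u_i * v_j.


The outer product entry T_{ij} = u_i * v_j.
We need i=2, j=1.
u_2 = 4.1, v_1 = 5.3
T_{2,1} = 4.1 * 5.3 = 21.73

21.73


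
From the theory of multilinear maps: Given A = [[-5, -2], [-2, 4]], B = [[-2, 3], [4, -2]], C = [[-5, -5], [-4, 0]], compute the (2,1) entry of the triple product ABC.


(ABC)_{21} = sum_m (AB)_{2m} C_{m1}. First compute row 2 of AB.
(AB)_{21} = -2*-2 + 4*4 = 20
(AB)_{22} = -2*3 + 4*-2 = -14
Now contract with column 1 of C:
(AB)_{21} * C_{11} = 20 * -5 = -100
(AB)_{22} * C_{21} = -14 * -4 = 56
(ABC)_{21} = -100 + 56 = -44

-44


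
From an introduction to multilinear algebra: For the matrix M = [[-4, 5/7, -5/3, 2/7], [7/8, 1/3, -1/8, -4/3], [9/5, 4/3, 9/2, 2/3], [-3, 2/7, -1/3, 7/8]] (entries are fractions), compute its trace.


The trace is the sum of diagonal entries.
Diagonal: M[1,1] = -4, M[2,2] = 1/3, M[3,3] = 9/2, M[4,4] = 7/8
Tr(M) = -4 + 1/3 + 9/2 + 7/8
Computing step by step:
After adding M[1,1]: -4
After adding M[2,2]: -11/3
After adding M[3,3]: 5/6
After adding M[4,4]: 41/24
Tr(M) = 41/24

41/24


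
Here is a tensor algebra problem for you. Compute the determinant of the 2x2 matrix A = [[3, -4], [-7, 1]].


For a 2x2 matrix [[a, b], [c, d]], det = a*d - b*c.
a = 3, b = -4, c = -7, d = 1
a*d = 3 * 1 = 3
b*c = -4 * -7 = 28
det = 3 - 28 = -25

-25


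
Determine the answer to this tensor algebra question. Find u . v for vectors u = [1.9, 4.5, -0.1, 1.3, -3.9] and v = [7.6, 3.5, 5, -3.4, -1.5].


The inner product u . v = sum of u_i * v_i.
Term-by-term: 1.9 * 7.6, 4.5 * 3.5, -0.1 * 5, 1.3 * -3.4, -3.9 * -1.5
Products: 14.44, 15.75, -0.5, -4.42, 5.85
Sum = 14.44 + 15.75 + -0.5 + -4.42 + 5.85 = 31.12

31.12


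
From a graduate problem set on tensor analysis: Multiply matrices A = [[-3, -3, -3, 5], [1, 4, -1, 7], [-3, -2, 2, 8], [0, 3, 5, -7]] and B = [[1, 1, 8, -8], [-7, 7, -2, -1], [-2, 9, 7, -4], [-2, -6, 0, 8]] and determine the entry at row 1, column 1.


(AB)_{ij} = sum_k A_{ik} B_{kj}.
For i=1, j=1:
A_{11} * B_{11} = -3 * 1 = -3
A_{12} * B_{21} = -3 * -7 = 21
A_{13} * B_{31} = -3 * -2 = 6
A_{14} * B_{41} = 5 * -2 = -10
Sum = -3 + 21 + 6 + -10 = 14

14


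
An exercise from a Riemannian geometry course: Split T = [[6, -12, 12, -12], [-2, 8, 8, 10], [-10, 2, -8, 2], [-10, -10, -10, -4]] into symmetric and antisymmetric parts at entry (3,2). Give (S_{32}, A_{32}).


T_{32} = 2
T_{23} = 8
S_{32} = (2 + 8)/2 = 10/2 = 5
A_{32} = (2 - 8)/2 = -6/2 = -3
Check: S + A = 5 + -3 = 2 = T_{32}.

(5, -3)


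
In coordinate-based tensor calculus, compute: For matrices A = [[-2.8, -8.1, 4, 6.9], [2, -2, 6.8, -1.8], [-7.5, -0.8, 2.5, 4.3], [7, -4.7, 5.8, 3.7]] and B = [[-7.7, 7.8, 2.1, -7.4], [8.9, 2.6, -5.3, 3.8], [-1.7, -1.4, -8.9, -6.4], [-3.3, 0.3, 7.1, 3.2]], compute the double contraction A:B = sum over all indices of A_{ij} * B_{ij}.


A:B = sum over all i,j of A_{ij} * B_{ij}.
Row 1: -2.8*-7.7=21.56, -8.1*7.8=-63.18, 4*2.1=8.4, 6.9*-7.4=-51.06 => row sum = -84.28
Row 2: 2*8.9=17.8, -2*2.6=-5.2, 6.8*-5.3=-36.04, -1.8*3.8=-6.84 => row sum = -30.28
Row 3: -7.5*-1.7=12.75, -0.8*-1.4=1.12, 2.5*-8.9=-22.25, 4.3*-6.4=-27.52 => row sum = -35.9
Row 4: 7*-3.3=-23.1, -4.7*0.3=-1.41, 5.8*7.1=41.18, 3.7*3.2=11.84 => row sum = 28.51
Total = -84.28 + -30.28 + -35.9 + 28.51 = -121.95

-121.95


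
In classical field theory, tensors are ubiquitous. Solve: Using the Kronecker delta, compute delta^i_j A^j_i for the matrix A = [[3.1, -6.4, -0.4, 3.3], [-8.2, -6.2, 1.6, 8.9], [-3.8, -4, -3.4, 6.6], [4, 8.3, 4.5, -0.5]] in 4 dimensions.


The contraction (trace) of a rank-2 tensor is the sum of its diagonal elements.
Diagonal entries: A[1,1] = 3.1, A[2,2] = -6.2, A[3,3] = -3.4, A[4,4] = -0.5
Tr(A) = 3.1 + -6.2 + -3.4 + -0.5 = -7

-7


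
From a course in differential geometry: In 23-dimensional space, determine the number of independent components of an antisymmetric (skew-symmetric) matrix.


An antisymmetric rank-2 tensor satisfies A_{ij} = -A_{ji}, so diagonal entries are zero.
The independent components are the upper-triangular entries: C(n, 2) = n(n-1)/2.
n = 23
C(23, 2) = 23 * 22 / 2 = 506 / 2 = 253

253


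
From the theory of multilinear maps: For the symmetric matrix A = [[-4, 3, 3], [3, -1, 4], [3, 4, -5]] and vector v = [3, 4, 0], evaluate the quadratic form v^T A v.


First compute Av:
(Av)_1 = -4*3 + 3*4 + 3*0 = 0
(Av)_2 = 3*3 + -1*4 + 4*0 = 5
(Av)_3 = 3*3 + 4*4 + -5*0 = 25
Av = [0, 5, 25]
Then v^T (Av) = 3*0 + 4*5 + 0*25
= 0 + 20 + 0 = 20

20


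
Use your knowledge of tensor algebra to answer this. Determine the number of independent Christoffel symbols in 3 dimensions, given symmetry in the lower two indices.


Christoffel symbols Gamma^k_{ij} are symmetric in i,j, so there are d * d(d+1)/2 independent symbols.
d = 3
d(d+1)/2 = 3 * 4 / 2 = 6
Total = 3 * 6 = 18

18


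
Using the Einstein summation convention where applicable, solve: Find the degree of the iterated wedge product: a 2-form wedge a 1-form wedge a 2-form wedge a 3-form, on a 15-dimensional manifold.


The degree of a wedge product is the sum of the degrees of the individual forms.
Degrees: 2, 1, 2, 3
Total degree = 2 + 1 + 2 + 3 = 8

8


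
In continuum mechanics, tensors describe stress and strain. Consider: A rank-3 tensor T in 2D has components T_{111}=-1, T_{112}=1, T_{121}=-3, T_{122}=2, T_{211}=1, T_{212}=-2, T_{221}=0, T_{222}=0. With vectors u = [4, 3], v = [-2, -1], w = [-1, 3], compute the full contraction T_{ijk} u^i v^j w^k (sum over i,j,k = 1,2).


S = sum over i,j,k of T_{ijk} u_i v_j w_k. Expanding all 8 terms:
T_{111}*u_1*v_1*w_1 = -1*4*-2*-1 = -8  (running total: -8)
T_{112}*u_1*v_1*w_2 = 1*4*-2*3 = -24  (running total: -32)
T_{121}*u_1*v_2*w_1 = -3*4*-1*-1 = -12  (running total: -44)
T_{122}*u_1*v_2*w_2 = 2*4*-1*3 = -24  (running total: -68)
T_{211}*u_2*v_1*w_1 = 1*3*-2*-1 = 6  (running total: -62)
T_{212}*u_2*v_1*w_2 = -2*3*-2*3 = 36  (running total: -26)
T_{221}*u_2*v_2*w_1 = 0*3*-1*-1 = 0  (running total: -26)
T_{222}*u_2*v_2*w_2 = 0*3*-1*3 = 0  (running total: -26)
S = -26

-26


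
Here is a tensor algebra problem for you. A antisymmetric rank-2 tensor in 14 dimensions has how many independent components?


A antisymmetric rank-2 tensor in d dimensions has d(d-1)/2 independent components.
d = 14
d(d-1)/2 = 14 * 13 / 2 = 182 / 2 = 91

91


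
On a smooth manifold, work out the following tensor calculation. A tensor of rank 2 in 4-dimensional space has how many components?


The number of components of a rank-r tensor in d dimensions is d^r.
Here d = 4 and r = 2.
4^2 = 16

16


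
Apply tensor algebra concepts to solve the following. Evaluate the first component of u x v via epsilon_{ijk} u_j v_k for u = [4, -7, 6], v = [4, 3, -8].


(u x v)_1 = sum_{j,k} epsilon_{1jk} u_j v_k. Only permutations of (1,2,3) contribute; the two non-zero terms are:
eps_{123} u_2 v_3 = 1 * -7 * -8 = 56
eps_{132} u_3 v_2 = -1 * 6 * 3 = -18
(u x v)_1 = 38

38


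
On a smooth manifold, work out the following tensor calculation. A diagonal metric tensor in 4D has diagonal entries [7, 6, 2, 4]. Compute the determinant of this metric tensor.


For a diagonal metric, the determinant is the product of diagonal entries.
Diagonal entries: 7, 6, 2, 4
det(g) = 7 * 6 * 2 * 4 = 336

336


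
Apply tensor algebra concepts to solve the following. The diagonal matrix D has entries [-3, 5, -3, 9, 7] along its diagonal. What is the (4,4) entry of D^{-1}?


For a diagonal matrix, the inverse has entries (D^{-1})_{ii} = 1/d_{ii}.
The diagonal entries are: d_{11} = -3, d_{22} = 5, d_{33} = -3, d_{44} = 9, d_{55} = 7
We need (D^{-1})_{44} = 1/d_{44} = 1/9 = 1/9

1/9


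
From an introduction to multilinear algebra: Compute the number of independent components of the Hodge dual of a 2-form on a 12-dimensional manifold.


The Hodge dual of a p-form on an n-dimensional manifold is an (n-p)-form.
n = 12, p = 2, so dual degree = 12 - 2 = 10
The number of components is C(n, n-p) = C(12, 10) = 66

66


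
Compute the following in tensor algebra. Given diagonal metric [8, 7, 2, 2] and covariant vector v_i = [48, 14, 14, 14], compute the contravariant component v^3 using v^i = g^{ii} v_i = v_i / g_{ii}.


To raise an index with a diagonal metric: v^i = v_i / g_{ii}.
For index 3: v_3 = 14, g_{33} = 2
v^3 = 14 / 2 = 7

7


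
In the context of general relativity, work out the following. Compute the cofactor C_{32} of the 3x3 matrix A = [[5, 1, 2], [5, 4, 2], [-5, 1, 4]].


To find cofactor C_{32}, delete row 3 and column 2.
The resulting 2x2 submatrix is: [[5, 2], [5, 2]]
Minor M_{32} = 5*2 - 2*5
  = 10 - 10 = 0
Sign = (-1)^(3+2) = (-1)^5 = -1
Cofactor C_{32} = -1 * 0 = 0

0


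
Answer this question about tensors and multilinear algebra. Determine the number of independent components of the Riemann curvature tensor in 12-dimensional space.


The Riemann tensor in d dimensions has d^2(d^2 - 1)/12 independent components.
d = 12, so d^2 = 144
d^2 - 1 = 143
d^2(d^2 - 1) = 144 * 143 = 20592
Divide by 12: 20592 / 12 = 1716

1716


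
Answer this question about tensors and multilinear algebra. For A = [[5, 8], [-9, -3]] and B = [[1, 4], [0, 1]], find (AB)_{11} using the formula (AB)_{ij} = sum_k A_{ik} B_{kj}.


(AB)_{ij} = sum_k A_{ik} B_{kj}.
For i=1, j=1:
A_{11} * B_{11} = 5 * 1 = 5
A_{12} * B_{21} = 8 * 0 = 0
Sum = 5 + 0 = 5

5


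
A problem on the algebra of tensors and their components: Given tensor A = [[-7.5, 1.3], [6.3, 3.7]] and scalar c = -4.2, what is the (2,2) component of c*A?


Scalar multiplication: (cA)_{ij} = c * A_{ij}.
c = -4.2
A_{22} = 3.7
(cA)_{22} = -4.2 * 3.7 = -15.54

-15.54


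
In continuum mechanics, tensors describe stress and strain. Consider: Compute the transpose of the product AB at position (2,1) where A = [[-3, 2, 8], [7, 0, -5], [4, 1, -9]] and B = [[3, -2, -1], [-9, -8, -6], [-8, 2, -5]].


(AB)^T_{ij} = (AB)_{ji} = sum_k A_{jk} B_{ki}.
For i=2, j=1 we need (AB)_{12}:
A_{11} * B_{12} = -3 * -2 = 6
A_{12} * B_{22} = 2 * -8 = -16
A_{13} * B_{32} = 8 * 2 = 16
Sum = 6 + -16 + 16 = 6

6


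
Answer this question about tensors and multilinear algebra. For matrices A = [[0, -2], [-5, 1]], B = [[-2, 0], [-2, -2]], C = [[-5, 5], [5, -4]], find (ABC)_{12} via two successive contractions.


(ABC)_{12} = sum_m (AB)_{1m} C_{m2}. First compute row 1 of AB.
(AB)_{11} = 0*-2 + -2*-2 = 4
(AB)_{12} = 0*0 + -2*-2 = 4
Now contract with column 2 of C:
(AB)_{11} * C_{12} = 4 * 5 = 20
(AB)_{12} * C_{22} = 4 * -4 = -16
(ABC)_{12} = 20 + -16 = 4

4


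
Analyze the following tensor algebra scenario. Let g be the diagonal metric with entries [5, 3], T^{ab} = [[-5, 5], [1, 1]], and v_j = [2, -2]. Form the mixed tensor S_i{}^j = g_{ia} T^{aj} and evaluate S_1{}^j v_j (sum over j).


Step 1: lower the first index. For a diagonal metric, g_{ia} T^{aj} = g_{ii} T^{ij} (no sum on i).
g_{11} = 5
S_1{}^1 = 5 * T^{11} = 5 * -5 = -25
S_1{}^2 = 5 * T^{12} = 5 * 5 = 25
Step 2: contract S_1{}^j with v_j.
S_1{}^1 * v_1 = -25 * 2 = -50
S_1{}^2 * v_2 = 25 * -2 = -50
Result = -50 + -50 = -100

-100


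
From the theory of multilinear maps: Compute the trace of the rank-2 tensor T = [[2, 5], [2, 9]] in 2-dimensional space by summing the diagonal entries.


The contraction (trace) of a rank-2 tensor is the sum of its diagonal elements.
Diagonal entries: A[1,1] = 2, A[2,2] = 9
Tr(A) = 2 + 9 = 11

11


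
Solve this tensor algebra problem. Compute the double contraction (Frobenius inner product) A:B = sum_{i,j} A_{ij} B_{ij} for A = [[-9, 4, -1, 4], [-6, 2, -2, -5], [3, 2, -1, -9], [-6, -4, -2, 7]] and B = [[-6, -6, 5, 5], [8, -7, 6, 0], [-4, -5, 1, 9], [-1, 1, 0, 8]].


A:B = sum over all i,j of A_{ij} * B_{ij}.
Row 1: -9*-6=54, 4*-6=-24, -1*5=-5, 4*5=20 => row sum = 45
Row 2: -6*8=-48, 2*-7=-14, -2*6=-12, -5*0=0 => row sum = -74
Row 3: 3*-4=-12, 2*-5=-10, -1*1=-1, -9*9=-81 => row sum = -104
Row 4: -6*-1=6, -4*1=-4, -2*0=0, 7*8=56 => row sum = 58
Total = 45 + -74 + -104 + 58 = -75

-75


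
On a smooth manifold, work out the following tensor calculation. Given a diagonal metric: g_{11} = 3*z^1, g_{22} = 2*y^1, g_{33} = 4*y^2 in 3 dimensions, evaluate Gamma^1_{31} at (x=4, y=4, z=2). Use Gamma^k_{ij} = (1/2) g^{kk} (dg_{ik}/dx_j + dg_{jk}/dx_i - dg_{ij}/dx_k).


For a diagonal metric, Gamma^k_{ij} = (1/2) g^{kk} (dg_{ik}/dx_j + dg_{jk}/dx_i - dg_{ij}/dx_k).
The metric is diagonal, so g_{ab} = 0 for a != b.
At the given point: g_{11} = 6, g_{22} = 8, g_{33} = 64
g^{11} = 1/6
dg_{31}/dx_1 = 0 (off-diagonal)
dg_{11}/dx_3 = dg_{11}/dx_3 = 3
dg_{31}/dx_1 = 0 (off-diagonal)
Numerator = 0 + 3 - 0 = 3
Gamma^1_{31} = 3 / (2 * 6) = 1/4

1/4


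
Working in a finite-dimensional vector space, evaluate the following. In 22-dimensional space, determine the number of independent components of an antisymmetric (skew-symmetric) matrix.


An antisymmetric rank-2 tensor satisfies A_{ij} = -A_{ji}, so diagonal entries are zero.
The independent components are the upper-triangular entries: C(n, 2) = n(n-1)/2.
n = 22
C(22, 2) = 22 * 21 / 2 = 462 / 2 = 231

231


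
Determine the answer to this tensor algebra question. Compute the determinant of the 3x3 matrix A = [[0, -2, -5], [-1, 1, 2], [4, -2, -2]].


Expanding along the first row, det(A) = a11*M_11 - a12*M_12 + a13*M_13, where M_1j is the (1,j) minor.
Minor M_11 = 1*-2 - 2*-2 = 2
Minor M_12 = -1*-2 - 2*4 = -6
Minor M_13 = -1*-2 - 1*4 = -2
det = 0*(2) - -2*(-6) + -5*(-2)
    = 0 - 12 + 10
    = -2

-2


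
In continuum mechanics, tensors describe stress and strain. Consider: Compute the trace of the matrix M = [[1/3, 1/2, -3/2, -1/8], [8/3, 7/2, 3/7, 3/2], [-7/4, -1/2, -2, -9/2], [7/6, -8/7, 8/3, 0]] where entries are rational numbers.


The trace is the sum of diagonal entries.
Diagonal: M[1,1] = 1/3, M[2,2] = 7/2, M[3,3] = -2, M[4,4] = 0
Tr(M) = 1/3 + 7/2 + -2 + 0
Computing step by step:
After adding M[1,1]: 1/3
After adding M[2,2]: 23/6
After adding M[3,3]: 11/6
After adding M[4,4]: 11/6
Tr(M) = 11/6

11/6


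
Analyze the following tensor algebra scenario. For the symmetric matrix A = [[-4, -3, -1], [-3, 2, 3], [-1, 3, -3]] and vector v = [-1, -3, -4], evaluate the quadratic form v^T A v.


First compute Av:
(Av)_1 = -4*-1 + -3*-3 + -1*-4 = 17
(Av)_2 = -3*-1 + 2*-3 + 3*-4 = -15
(Av)_3 = -1*-1 + 3*-3 + -3*-4 = 4
Av = [17, -15, 4]
Then v^T (Av) = -1*17 + -3*-15 + -4*4
= -17 + 45 + -16 = 12

12


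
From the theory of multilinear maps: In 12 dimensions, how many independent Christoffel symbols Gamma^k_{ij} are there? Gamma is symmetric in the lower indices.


Christoffel symbols Gamma^k_{ij} are symmetric in i,j, so there are d * d(d+1)/2 independent symbols.
d = 12
d(d+1)/2 = 12 * 13 / 2 = 78
Total = 12 * 78 = 936

936


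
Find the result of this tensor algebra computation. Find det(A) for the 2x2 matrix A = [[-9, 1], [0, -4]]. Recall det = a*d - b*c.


For a 2x2 matrix [[a, b], [c, d]], det = a*d - b*c.
a = -9, b = 1, c = 0, d = -4
a*d = -9 * -4 = 36
b*c = 1 * 0 = 0
det = 36 - 0 = 36

36


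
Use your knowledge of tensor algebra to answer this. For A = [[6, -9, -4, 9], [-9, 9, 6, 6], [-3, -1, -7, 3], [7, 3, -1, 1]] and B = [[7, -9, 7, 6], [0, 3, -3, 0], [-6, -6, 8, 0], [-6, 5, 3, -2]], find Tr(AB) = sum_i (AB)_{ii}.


Tr(AB) = sum_i (AB)_{ii} where (AB)_{ii} = sum_k A_{ik} B_{ki}.
(AB)_{11} = 6*7 + -9*0 + -4*-6 + 9*-6 = 12
(AB)_{22} = -9*-9 + 9*3 + 6*-6 + 6*5 = 102
(AB)_{33} = -3*7 + -1*-3 + -7*8 + 3*3 = -65
(AB)_{44} = 7*6 + 3*0 + -1*0 + 1*-2 = 40
Tr(AB) = 12 + 102 + -65 + 40 = 89

89


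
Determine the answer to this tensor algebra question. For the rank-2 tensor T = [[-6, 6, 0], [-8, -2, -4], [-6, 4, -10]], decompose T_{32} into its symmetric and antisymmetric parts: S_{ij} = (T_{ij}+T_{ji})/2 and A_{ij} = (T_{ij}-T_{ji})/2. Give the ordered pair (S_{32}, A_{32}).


T_{32} = 4
T_{23} = -4
S_{32} = (4 + -4)/2 = 0/2 = 0
A_{32} = (4 - -4)/2 = 8/2 = 4
Check: S + A = 0 + 4 = 4 = T_{32}.

(0, 4)


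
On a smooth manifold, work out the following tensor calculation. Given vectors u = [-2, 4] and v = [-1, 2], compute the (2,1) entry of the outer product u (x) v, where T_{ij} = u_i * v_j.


The outer product entry T_{ij} = u_i * v_j.
We need i=2, j=1.
u_2 = 4, v_1 = -1
T_{2,1} = 4 * -1 = -4

-4
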